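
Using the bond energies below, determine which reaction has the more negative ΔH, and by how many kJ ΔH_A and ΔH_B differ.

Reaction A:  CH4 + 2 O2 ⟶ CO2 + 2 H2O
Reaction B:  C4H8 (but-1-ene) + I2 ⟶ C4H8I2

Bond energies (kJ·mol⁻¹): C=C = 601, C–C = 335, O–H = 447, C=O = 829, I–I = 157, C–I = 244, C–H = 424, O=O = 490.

Reaction A, by 705 kJ

Reaction A:
  Bonds broken (reactants):
    C–H: 4 × 424 = 1696
    O=O: 2 × 490 = 980
    Σ(broken) = 2676 kJ
  Bonds formed (products):
    C=O: 2 × 829 = 1658
    O–H: 4 × 447 = 1788
    Σ(formed) = 3446 kJ
  ΔH_A = 2676 − 3446 = −770 kJ
Reaction B:
  Bonds broken (reactants):
    C–C: 2 × 335 = 670
    C–H: 8 × 424 = 3392
    C=C: 1 × 601 = 601
    I–I: 1 × 157 = 157
    Σ(broken) = 4820 kJ
  Bonds formed (products):
    C–C: 3 × 335 = 1005
    C–H: 8 × 424 = 3392
    C–I: 2 × 244 = 488
    Σ(formed) = 4885 kJ
  ΔH_B = 4820 − 4885 = −65 kJ
ΔH_A − ΔH_B = −705 kJ, so reaction A has the more negative ΔH; |ΔH_A − ΔH_B| = 705 kJ.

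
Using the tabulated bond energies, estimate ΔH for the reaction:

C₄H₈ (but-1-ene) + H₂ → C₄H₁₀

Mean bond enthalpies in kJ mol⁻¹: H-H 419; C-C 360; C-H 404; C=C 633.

ΔH ≈ −116 kJ

Bonds broken (reactants):
  C-C: 2 × 360 = 720
  C-H: 8 × 404 = 3232
  C=C: 1 × 633 = 633
  H-H: 1 × 419 = 419
  Σ(broken) = 5004 kJ
Bonds formed (products):
  C-C: 3 × 360 = 1080
  C-H: 10 × 404 = 4040
  Σ(formed) = 5120 kJ
ΔH = Σ(broken) − Σ(formed) = 5004 − 5120 = −116 kJ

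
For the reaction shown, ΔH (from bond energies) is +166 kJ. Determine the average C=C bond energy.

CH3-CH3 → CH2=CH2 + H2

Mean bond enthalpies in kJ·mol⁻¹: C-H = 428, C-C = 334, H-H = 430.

Let D be the C=C bond energy.
Σ(broken) = 1×334 + 6×428 = 2902
Σ(formed) = 4×428 + 1×D + 1×430 = 2142 + D
ΔH = Σ(broken) − Σ(formed) = (2902) − (2142 + D) = +760 − D
Setting this equal to +166 kJ gives D = 594 kJ/mol.

D(C=C) ≈ 594 kJ/mol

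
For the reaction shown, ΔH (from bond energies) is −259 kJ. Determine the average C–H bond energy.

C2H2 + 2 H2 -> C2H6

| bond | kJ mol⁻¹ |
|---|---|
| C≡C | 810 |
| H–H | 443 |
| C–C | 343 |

D(C–H) ≈ 403 kJ/mol

Let D be the C–H bond energy.
Σ(broken) = 1×810 + 2×D + 2×443 = 1696 + 2D
Σ(formed) = 1×343 + 6×D = 343 + 6D
ΔH = Σ(broken) − Σ(formed) = (1696 + 2D) − (343 + 6D) = +1353 − 4D
Setting this equal to −259 kJ gives 4D = 1612, so D = 403 kJ/mol.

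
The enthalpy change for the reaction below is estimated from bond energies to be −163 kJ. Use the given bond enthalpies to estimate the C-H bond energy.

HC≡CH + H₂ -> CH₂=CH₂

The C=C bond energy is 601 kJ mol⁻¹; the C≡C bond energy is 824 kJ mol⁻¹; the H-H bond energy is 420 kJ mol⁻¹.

D(C-H) ≈ 403 kJ/mol

Let D be the C-H bond energy.
Σ(broken) = 1×824 + 2×D + 1×420 = 1244 + 2D
Σ(formed) = 4×D + 1×601 = 601 + 4D
ΔH = Σ(broken) − Σ(formed) = (1244 + 2D) − (601 + 4D) = +643 − 2D
Setting this equal to −163 kJ gives 2D = 806, so D = 403 kJ/mol.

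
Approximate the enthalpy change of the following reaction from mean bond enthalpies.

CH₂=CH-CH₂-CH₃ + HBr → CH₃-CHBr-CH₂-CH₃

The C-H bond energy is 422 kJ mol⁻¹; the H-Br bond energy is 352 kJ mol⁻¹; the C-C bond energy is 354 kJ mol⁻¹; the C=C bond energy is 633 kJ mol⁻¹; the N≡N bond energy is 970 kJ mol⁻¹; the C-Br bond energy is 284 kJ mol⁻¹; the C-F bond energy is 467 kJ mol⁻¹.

Bonds broken (reactants):
  C-C: 2 × 354 = 708
  C-H: 8 × 422 = 3376
  C=C: 1 × 633 = 633
  H-Br: 1 × 352 = 352
  Σ(broken) = 5069 kJ
Bonds formed (products):
  C-Br: 1 × 284 = 284
  C-C: 3 × 354 = 1062
  C-H: 9 × 422 = 3798
  Σ(formed) = 5144 kJ
ΔH = Σ(broken) − Σ(formed) = 5069 − 5144 = −75 kJ

ΔH ≈ −75 kJ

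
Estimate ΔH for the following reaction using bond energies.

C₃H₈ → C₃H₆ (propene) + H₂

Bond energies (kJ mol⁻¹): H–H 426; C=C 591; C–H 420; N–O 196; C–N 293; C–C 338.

Bonds broken (reactants):
  C–C: 2 × 338 = 676
  C–H: 8 × 420 = 3360
  Σ(broken) = 4036 kJ
Bonds formed (products):
  C–C: 1 × 338 = 338
  C–H: 6 × 420 = 2520
  C=C: 1 × 591 = 591
  H–H: 1 × 426 = 426
  Σ(formed) = 3875 kJ
ΔH = Σ(broken) − Σ(formed) = 4036 − 3875 = +161 kJ

ΔH ≈ +161 kJ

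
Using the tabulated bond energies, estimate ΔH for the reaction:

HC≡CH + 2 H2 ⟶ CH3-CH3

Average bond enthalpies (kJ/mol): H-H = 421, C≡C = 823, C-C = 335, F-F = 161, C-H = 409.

ΔH ≈ −306 kJ

Bonds broken (reactants):
  C≡C: 1 × 823 = 823
  C-H: 2 × 409 = 818
  H-H: 2 × 421 = 842
  Σ(broken) = 2483 kJ
Bonds formed (products):
  C-C: 1 × 335 = 335
  C-H: 6 × 409 = 2454
  Σ(formed) = 2789 kJ
ΔH = Σ(broken) − Σ(formed) = 2483 − 2789 = −306 kJ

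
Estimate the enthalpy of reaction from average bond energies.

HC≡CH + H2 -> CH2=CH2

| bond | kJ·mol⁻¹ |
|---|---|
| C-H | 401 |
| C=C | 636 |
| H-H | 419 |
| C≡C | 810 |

ΔH ≈ −209 kJ

Bonds broken (reactants):
  C≡C: 1 × 810 = 810
  C-H: 2 × 401 = 802
  H-H: 1 × 419 = 419
  Σ(broken) = 2031 kJ
Bonds formed (products):
  C-H: 4 × 401 = 1604
  C=C: 1 × 636 = 636
  Σ(formed) = 2240 kJ
ΔH = Σ(broken) − Σ(formed) = 2031 − 2240 = −209 kJ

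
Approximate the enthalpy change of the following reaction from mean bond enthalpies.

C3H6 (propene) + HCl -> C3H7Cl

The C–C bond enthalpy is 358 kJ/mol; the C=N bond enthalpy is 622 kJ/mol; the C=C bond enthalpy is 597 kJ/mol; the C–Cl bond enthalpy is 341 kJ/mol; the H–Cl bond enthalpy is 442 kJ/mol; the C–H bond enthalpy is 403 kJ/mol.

ΔH ≈ −63 kJ

Bonds broken (reactants):
  C–C: 1 × 358 = 358
  C–H: 6 × 403 = 2418
  C=C: 1 × 597 = 597
  H–Cl: 1 × 442 = 442
  Σ(broken) = 3815 kJ
Bonds formed (products):
  C–C: 2 × 358 = 716
  C–Cl: 1 × 341 = 341
  C–H: 7 × 403 = 2821
  Σ(formed) = 3878 kJ
ΔH = Σ(broken) − Σ(formed) = 3815 − 3878 = −63 kJ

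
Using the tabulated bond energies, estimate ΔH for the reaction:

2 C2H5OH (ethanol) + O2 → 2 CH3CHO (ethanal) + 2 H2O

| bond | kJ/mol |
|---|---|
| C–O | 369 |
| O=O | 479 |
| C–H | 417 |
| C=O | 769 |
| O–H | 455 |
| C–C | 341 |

Bonds broken (reactants):
  C–C: 2 × 341 = 682
  C–H: 10 × 417 = 4170
  C–O: 2 × 369 = 738
  O–H: 2 × 455 = 910
  O=O: 1 × 479 = 479
  Σ(broken) = 6979 kJ
Bonds formed (products):
  C–C: 2 × 341 = 682
  C–H: 8 × 417 = 3336
  C=O: 2 × 769 = 1538
  O–H: 4 × 455 = 1820
  Σ(formed) = 7376 kJ
ΔH = Σ(broken) − Σ(formed) = 6979 − 7376 = −397 kJ

ΔH ≈ −397 kJ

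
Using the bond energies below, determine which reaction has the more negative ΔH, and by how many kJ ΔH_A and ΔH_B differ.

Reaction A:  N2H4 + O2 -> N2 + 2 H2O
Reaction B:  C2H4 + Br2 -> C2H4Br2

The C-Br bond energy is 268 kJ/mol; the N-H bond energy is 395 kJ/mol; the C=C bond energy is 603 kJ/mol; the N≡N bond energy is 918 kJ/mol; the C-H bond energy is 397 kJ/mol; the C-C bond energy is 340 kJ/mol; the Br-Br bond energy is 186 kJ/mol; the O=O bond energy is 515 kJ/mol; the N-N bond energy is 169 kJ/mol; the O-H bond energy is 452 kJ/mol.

Reaction A, by 375 kJ

Reaction A:
  Bonds broken (reactants):
    N-H: 4 × 395 = 1580
    N-N: 1 × 169 = 169
    O=O: 1 × 515 = 515
    Σ(broken) = 2264 kJ
  Bonds formed (products):
    N≡N: 1 × 918 = 918
    O-H: 4 × 452 = 1808
    Σ(formed) = 2726 kJ
  ΔH_A = 2264 − 2726 = −462 kJ
Reaction B:
  Bonds broken (reactants):
    Br-Br: 1 × 186 = 186
    C-H: 4 × 397 = 1588
    C=C: 1 × 603 = 603
    Σ(broken) = 2377 kJ
  Bonds formed (products):
    C-Br: 2 × 268 = 536
    C-C: 1 × 340 = 340
    C-H: 4 × 397 = 1588
    Σ(formed) = 2464 kJ
  ΔH_B = 2377 − 2464 = −87 kJ
ΔH_A − ΔH_B = −375 kJ, so reaction A has the more negative ΔH; |ΔH_A − ΔH_B| = 375 kJ.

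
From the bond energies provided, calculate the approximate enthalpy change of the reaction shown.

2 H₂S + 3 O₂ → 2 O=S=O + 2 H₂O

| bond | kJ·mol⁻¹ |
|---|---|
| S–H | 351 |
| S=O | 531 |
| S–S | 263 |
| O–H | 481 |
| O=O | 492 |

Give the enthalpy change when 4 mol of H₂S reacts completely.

ΔH = −2336 kJ

Bonds broken (reactants):
  O=O: 3 × 492 = 1476
  S–H: 4 × 351 = 1404
  Σ(broken) = 2880 kJ
Bonds formed (products):
  O–H: 4 × 481 = 1924
  S=O: 4 × 531 = 2124
  Σ(formed) = 4048 kJ
ΔH = Σ(broken) − Σ(formed) = 2880 − 4048 = −1168 kJ
For 2× the reaction as written: 2 × (−1168) = −2336 kJ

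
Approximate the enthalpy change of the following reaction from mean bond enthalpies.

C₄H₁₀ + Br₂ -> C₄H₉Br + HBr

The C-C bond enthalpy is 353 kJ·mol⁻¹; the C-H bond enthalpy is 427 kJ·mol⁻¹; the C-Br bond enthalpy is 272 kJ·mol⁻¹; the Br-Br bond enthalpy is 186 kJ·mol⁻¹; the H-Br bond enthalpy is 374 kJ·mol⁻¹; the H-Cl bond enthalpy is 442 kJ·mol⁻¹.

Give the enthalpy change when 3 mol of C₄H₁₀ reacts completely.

Bonds broken (reactants):
  Br-Br: 1 × 186 = 186
  C-C: 3 × 353 = 1059
  C-H: 10 × 427 = 4270
  Σ(broken) = 5515 kJ
Bonds formed (products):
  C-Br: 1 × 272 = 272
  C-C: 3 × 353 = 1059
  C-H: 9 × 427 = 3843
  H-Br: 1 × 374 = 374
  Σ(formed) = 5548 kJ
ΔH = Σ(broken) − Σ(formed) = 5515 − 5548 = −33 kJ
For 3× the reaction as written: 3 × (−33) = −99 kJ

ΔH = −99 kJ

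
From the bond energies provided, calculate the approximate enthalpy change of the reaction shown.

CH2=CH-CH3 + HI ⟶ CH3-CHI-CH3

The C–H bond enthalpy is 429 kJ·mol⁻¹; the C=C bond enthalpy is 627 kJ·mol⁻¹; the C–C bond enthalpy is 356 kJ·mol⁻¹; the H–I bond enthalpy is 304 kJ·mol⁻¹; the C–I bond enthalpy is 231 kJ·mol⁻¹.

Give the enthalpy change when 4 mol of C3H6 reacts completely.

ΔH = −340 kJ

Bonds broken (reactants):
  C–C: 1 × 356 = 356
  C–H: 6 × 429 = 2574
  C=C: 1 × 627 = 627
  H–I: 1 × 304 = 304
  Σ(broken) = 3861 kJ
Bonds formed (products):
  C–C: 2 × 356 = 712
  C–H: 7 × 429 = 3003
  C–I: 1 × 231 = 231
  Σ(formed) = 3946 kJ
ΔH = Σ(broken) − Σ(formed) = 3861 − 3946 = −85 kJ
For 4× the reaction as written: 4 × (−85) = −340 kJ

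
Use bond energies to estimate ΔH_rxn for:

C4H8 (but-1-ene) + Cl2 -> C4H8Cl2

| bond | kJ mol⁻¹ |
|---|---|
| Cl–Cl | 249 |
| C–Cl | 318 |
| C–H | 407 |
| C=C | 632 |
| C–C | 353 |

Bonds broken (reactants):
  C–C: 2 × 353 = 706
  C–H: 8 × 407 = 3256
  C=C: 1 × 632 = 632
  Cl–Cl: 1 × 249 = 249
  Σ(broken) = 4843 kJ
Bonds formed (products):
  C–C: 3 × 353 = 1059
  C–Cl: 2 × 318 = 636
  C–H: 8 × 407 = 3256
  Σ(formed) = 4951 kJ
ΔH = Σ(broken) − Σ(formed) = 4843 − 4951 = −108 kJ

ΔH ≈ −108 kJ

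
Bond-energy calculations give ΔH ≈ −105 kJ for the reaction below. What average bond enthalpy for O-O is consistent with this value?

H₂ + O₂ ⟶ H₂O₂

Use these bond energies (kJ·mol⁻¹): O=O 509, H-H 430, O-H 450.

Let D be the O-O bond energy.
Σ(broken) = 1×430 + 1×509 = 939
Σ(formed) = 2×450 + 1×D = 900 + D
ΔH = Σ(broken) − Σ(formed) = (939) − (900 + D) = +39 − D
Setting this equal to −105 kJ gives D = 144 kJ/mol.

D(O-O) ≈ 144 kJ/mol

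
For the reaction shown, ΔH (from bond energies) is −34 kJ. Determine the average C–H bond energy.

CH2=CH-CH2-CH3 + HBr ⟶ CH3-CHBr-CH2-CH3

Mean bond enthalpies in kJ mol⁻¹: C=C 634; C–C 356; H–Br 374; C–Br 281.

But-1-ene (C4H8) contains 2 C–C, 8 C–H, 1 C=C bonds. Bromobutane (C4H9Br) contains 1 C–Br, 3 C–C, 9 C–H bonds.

Let D be the C–H bond energy.
Σ(broken) = 2×356 + 8×D + 1×634 + 1×374 = 1720 + 8D
Σ(formed) = 1×281 + 3×356 + 9×D = 1349 + 9D
ΔH = Σ(broken) − Σ(formed) = (1720 + 8D) − (1349 + 9D) = +371 − D
Setting this equal to −34 kJ gives D = 405 kJ/mol.

D(C–H) ≈ 405 kJ/mol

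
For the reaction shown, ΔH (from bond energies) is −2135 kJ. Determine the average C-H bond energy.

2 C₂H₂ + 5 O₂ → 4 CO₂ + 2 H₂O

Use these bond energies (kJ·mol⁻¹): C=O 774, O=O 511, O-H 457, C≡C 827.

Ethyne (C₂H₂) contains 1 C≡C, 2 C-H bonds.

Let D be the C-H bond energy.
Σ(broken) = 2×827 + 4×D + 5×511 = 4209 + 4D
Σ(formed) = 8×774 + 4×457 = 8020
ΔH = Σ(broken) − Σ(formed) = (4209 + 4D) − (8020) = −3811 + 4D
Setting this equal to −2135 kJ gives 4D = 1676, so D = 419 kJ/mol.

D(C-H) ≈ 419 kJ/mol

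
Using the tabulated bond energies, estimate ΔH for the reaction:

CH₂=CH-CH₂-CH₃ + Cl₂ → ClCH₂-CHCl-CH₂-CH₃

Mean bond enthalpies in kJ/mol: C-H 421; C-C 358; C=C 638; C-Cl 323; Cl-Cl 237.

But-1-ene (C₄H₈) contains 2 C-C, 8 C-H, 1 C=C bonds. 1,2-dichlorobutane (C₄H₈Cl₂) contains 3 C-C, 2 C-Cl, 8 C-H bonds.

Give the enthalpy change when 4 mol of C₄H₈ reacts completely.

ΔH = −516 kJ

Bonds broken (reactants):
  C-C: 2 × 358 = 716
  C-H: 8 × 421 = 3368
  C=C: 1 × 638 = 638
  Cl-Cl: 1 × 237 = 237
  Σ(broken) = 4959 kJ
Bonds formed (products):
  C-C: 3 × 358 = 1074
  C-Cl: 2 × 323 = 646
  C-H: 8 × 421 = 3368
  Σ(formed) = 5088 kJ
ΔH = Σ(broken) − Σ(formed) = 4959 − 5088 = −129 kJ
For 4× the reaction as written: 4 × (−129) = −516 kJ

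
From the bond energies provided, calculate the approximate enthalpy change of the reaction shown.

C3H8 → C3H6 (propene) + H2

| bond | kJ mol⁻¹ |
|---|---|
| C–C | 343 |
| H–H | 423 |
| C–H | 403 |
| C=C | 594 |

ΔH ≈ +132 kJ

Bonds broken (reactants):
  C–C: 2 × 343 = 686
  C–H: 8 × 403 = 3224
  Σ(broken) = 3910 kJ
Bonds formed (products):
  C–C: 1 × 343 = 343
  C–H: 6 × 403 = 2418
  C=C: 1 × 594 = 594
  H–H: 1 × 423 = 423
  Σ(formed) = 3778 kJ
ΔH = Σ(broken) − Σ(formed) = 3910 − 3778 = +132 kJ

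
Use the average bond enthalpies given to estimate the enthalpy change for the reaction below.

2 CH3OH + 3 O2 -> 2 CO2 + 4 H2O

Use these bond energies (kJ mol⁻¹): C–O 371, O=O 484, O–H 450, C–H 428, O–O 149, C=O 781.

Bonds broken (reactants):
  C–H: 6 × 428 = 2568
  C–O: 2 × 371 = 742
  O–H: 2 × 450 = 900
  O=O: 3 × 484 = 1452
  Σ(broken) = 5662 kJ
Bonds formed (products):
  C=O: 4 × 781 = 3124
  O–H: 8 × 450 = 3600
  Σ(formed) = 6724 kJ
ΔH = Σ(broken) − Σ(formed) = 5662 − 6724 = −1062 kJ

ΔH ≈ −1062 kJ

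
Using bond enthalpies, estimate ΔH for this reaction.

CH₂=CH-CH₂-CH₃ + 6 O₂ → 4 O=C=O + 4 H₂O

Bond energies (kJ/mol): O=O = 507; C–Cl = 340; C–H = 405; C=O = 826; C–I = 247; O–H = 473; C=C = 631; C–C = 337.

ΔH ≈ −2805 kJ

Bonds broken (reactants):
  C–C: 2 × 337 = 674
  C–H: 8 × 405 = 3240
  C=C: 1 × 631 = 631
  O=O: 6 × 507 = 3042
  Σ(broken) = 7587 kJ
Bonds formed (products):
  C=O: 8 × 826 = 6608
  O–H: 8 × 473 = 3784
  Σ(formed) = 10392 kJ
ΔH = Σ(broken) − Σ(formed) = 7587 − 10392 = −2805 kJ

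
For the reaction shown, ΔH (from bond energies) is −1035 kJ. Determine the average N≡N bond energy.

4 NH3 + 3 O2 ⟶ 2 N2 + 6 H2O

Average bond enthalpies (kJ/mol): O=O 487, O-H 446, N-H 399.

Let D be the N≡N bond energy.
Σ(broken) = 12×399 + 3×487 = 6249
Σ(formed) = 2×D + 12×446 = 5352 + 2D
ΔH = Σ(broken) − Σ(formed) = (6249) − (5352 + 2D) = +897 − 2D
Setting this equal to −1035 kJ gives 2D = 1932, so D = 966 kJ/mol.

D(N≡N) ≈ 966 kJ/mol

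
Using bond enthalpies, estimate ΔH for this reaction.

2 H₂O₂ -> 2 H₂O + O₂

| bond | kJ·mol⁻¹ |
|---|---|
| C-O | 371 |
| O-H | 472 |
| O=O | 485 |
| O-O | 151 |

ΔH ≈ −183 kJ

Bonds broken (reactants):
  O-H: 4 × 472 = 1888
  O-O: 2 × 151 = 302
  Σ(broken) = 2190 kJ
Bonds formed (products):
  O-H: 4 × 472 = 1888
  O=O: 1 × 485 = 485
  Σ(formed) = 2373 kJ
ΔH = Σ(broken) − Σ(formed) = 2190 − 2373 = −183 kJ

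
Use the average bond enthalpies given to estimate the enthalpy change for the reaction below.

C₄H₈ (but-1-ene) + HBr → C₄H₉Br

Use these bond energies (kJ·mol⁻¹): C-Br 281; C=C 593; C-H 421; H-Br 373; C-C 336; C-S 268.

Bonds broken (reactants):
  C-C: 2 × 336 = 672
  C-H: 8 × 421 = 3368
  C=C: 1 × 593 = 593
  H-Br: 1 × 373 = 373
  Σ(broken) = 5006 kJ
Bonds formed (products):
  C-Br: 1 × 281 = 281
  C-C: 3 × 336 = 1008
  C-H: 9 × 421 = 3789
  Σ(formed) = 5078 kJ
ΔH = Σ(broken) − Σ(formed) = 5006 − 5078 = −72 kJ

ΔH ≈ −72 kJ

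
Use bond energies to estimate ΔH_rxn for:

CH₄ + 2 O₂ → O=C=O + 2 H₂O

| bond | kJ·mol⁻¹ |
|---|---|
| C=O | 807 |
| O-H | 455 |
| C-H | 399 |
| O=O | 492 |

ΔH ≈ −854 kJ

Bonds broken (reactants):
  C-H: 4 × 399 = 1596
  O=O: 2 × 492 = 984
  Σ(broken) = 2580 kJ
Bonds formed (products):
  C=O: 2 × 807 = 1614
  O-H: 4 × 455 = 1820
  Σ(formed) = 3434 kJ
ΔH = Σ(broken) − Σ(formed) = 2580 − 3434 = −854 kJ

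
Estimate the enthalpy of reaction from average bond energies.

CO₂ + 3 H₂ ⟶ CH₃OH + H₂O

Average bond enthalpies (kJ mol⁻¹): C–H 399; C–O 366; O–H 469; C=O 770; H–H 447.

ΔH ≈ −89 kJ

Bonds broken (reactants):
  C=O: 2 × 770 = 1540
  H–H: 3 × 447 = 1341
  Σ(broken) = 2881 kJ
Bonds formed (products):
  C–H: 3 × 399 = 1197
  C–O: 1 × 366 = 366
  O–H: 3 × 469 = 1407
  Σ(formed) = 2970 kJ
ΔH = Σ(broken) − Σ(formed) = 2881 − 2970 = −89 kJ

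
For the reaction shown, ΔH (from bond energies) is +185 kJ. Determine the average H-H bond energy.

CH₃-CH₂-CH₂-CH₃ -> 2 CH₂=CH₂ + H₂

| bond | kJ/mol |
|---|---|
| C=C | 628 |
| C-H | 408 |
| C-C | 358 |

Let D be the H-H bond energy.
Σ(broken) = 3×358 + 10×408 = 5154
Σ(formed) = 8×408 + 2×628 + 1×D = 4520 + D
ΔH = Σ(broken) − Σ(formed) = (5154) − (4520 + D) = +634 − D
Setting this equal to +185 kJ gives D = 449 kJ/mol.

D(H-H) ≈ 449 kJ/mol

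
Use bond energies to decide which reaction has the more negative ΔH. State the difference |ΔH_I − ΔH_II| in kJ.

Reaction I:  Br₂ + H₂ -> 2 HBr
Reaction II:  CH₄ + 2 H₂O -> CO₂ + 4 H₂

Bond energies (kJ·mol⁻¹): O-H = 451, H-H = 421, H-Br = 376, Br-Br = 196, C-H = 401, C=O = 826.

Reaction I, by 207 kJ

Reaction I:
  Bonds broken (reactants):
    Br-Br: 1 × 196 = 196
    H-H: 1 × 421 = 421
    Σ(broken) = 617 kJ
  Bonds formed (products):
    H-Br: 2 × 376 = 752
    Σ(formed) = 752 kJ
  ΔH_I = 617 − 752 = −135 kJ
Reaction II:
  Bonds broken (reactants):
    C-H: 4 × 401 = 1604
    O-H: 4 × 451 = 1804
    Σ(broken) = 3408 kJ
  Bonds formed (products):
    C=O: 2 × 826 = 1652
    H-H: 4 × 421 = 1684
    Σ(formed) = 3336 kJ
  ΔH_II = 3408 − 3336 = +72 kJ
ΔH_I − ΔH_II = −207 kJ, so reaction I has the more negative ΔH; |ΔH_I − ΔH_II| = 207 kJ.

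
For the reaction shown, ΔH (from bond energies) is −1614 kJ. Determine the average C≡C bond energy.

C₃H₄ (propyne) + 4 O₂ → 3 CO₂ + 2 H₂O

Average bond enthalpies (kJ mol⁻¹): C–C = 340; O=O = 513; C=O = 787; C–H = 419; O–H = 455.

D(C≡C) ≈ 860 kJ/mol

Let D be the C≡C bond energy.
Σ(broken) = 1×D + 1×340 + 4×419 + 4×513 = 4068 + D
Σ(formed) = 6×787 + 4×455 = 6542
ΔH = Σ(broken) − Σ(formed) = (4068 + D) − (6542) = −2474 + D
Setting this equal to −1614 kJ gives D = 860 kJ/mol.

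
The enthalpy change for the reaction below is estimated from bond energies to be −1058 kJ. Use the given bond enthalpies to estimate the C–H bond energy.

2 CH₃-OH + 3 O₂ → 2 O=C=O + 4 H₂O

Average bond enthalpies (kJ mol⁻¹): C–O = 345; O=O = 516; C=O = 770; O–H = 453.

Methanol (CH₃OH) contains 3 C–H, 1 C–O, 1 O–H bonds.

Let D be the C–H bond energy.
Σ(broken) = 6×D + 2×345 + 2×453 + 3×516 = 3144 + 6D
Σ(formed) = 4×770 + 8×453 = 6704
ΔH = Σ(broken) − Σ(formed) = (3144 + 6D) − (6704) = −3560 + 6D
Setting this equal to −1058 kJ gives 6D = 2502, so D = 417 kJ/mol.

D(C–H) ≈ 417 kJ/mol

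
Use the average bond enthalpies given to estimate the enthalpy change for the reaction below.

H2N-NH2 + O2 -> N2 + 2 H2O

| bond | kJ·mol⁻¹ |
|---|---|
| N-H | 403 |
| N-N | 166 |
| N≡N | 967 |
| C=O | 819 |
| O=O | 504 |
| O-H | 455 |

Bonds broken (reactants):
  N-H: 4 × 403 = 1612
  N-N: 1 × 166 = 166
  O=O: 1 × 504 = 504
  Σ(broken) = 2282 kJ
Bonds formed (products):
  N≡N: 1 × 967 = 967
  O-H: 4 × 455 = 1820
  Σ(formed) = 2787 kJ
ΔH = Σ(broken) − Σ(formed) = 2282 − 2787 = −505 kJ

ΔH ≈ −505 kJ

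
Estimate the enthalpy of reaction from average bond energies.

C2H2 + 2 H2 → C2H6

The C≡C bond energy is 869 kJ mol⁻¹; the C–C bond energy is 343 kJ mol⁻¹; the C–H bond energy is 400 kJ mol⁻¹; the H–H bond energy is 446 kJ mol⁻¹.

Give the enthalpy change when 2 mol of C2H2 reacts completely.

Bonds broken (reactants):
  C≡C: 1 × 869 = 869
  C–H: 2 × 400 = 800
  H–H: 2 × 446 = 892
  Σ(broken) = 2561 kJ
Bonds formed (products):
  C–C: 1 × 343 = 343
  C–H: 6 × 400 = 2400
  Σ(formed) = 2743 kJ
ΔH = Σ(broken) − Σ(formed) = 2561 − 2743 = −182 kJ
For 2× the reaction as written: 2 × (−182) = −364 kJ

ΔH = −364 kJ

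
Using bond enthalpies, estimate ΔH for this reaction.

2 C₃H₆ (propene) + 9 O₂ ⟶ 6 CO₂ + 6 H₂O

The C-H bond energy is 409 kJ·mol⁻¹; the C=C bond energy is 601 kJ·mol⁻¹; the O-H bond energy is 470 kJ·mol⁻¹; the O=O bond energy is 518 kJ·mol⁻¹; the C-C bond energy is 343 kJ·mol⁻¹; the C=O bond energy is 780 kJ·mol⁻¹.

ΔH ≈ −3542 kJ

Bonds broken (reactants):
  C-C: 2 × 343 = 686
  C-H: 12 × 409 = 4908
  C=C: 2 × 601 = 1202
  O=O: 9 × 518 = 4662
  Σ(broken) = 11458 kJ
Bonds formed (products):
  C=O: 12 × 780 = 9360
  O-H: 12 × 470 = 5640
  Σ(formed) = 15000 kJ
ΔH = Σ(broken) − Σ(formed) = 11458 − 15000 = −3542 kJ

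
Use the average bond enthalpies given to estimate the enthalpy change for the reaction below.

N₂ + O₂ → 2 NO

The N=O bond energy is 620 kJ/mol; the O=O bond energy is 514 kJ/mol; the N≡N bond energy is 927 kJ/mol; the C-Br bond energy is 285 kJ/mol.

ΔH ≈ +201 kJ

Bonds broken (reactants):
  N≡N: 1 × 927 = 927
  O=O: 1 × 514 = 514
  Σ(broken) = 1441 kJ
Bonds formed (products):
  N=O: 2 × 620 = 1240
  Σ(formed) = 1240 kJ
ΔH = Σ(broken) − Σ(formed) = 1441 − 1240 = +201 kJ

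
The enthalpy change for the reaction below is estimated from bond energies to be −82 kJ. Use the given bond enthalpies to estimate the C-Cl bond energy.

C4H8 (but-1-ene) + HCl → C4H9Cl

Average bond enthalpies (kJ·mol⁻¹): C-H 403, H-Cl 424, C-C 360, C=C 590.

Let D be the C-Cl bond energy.
Σ(broken) = 2×360 + 8×403 + 1×590 + 1×424 = 4958
Σ(formed) = 3×360 + 1×D + 9×403 = 4707 + D
ΔH = Σ(broken) − Σ(formed) = (4958) − (4707 + D) = +251 − D
Setting this equal to −82 kJ gives D = 333 kJ/mol.

D(C-Cl) ≈ 333 kJ/mol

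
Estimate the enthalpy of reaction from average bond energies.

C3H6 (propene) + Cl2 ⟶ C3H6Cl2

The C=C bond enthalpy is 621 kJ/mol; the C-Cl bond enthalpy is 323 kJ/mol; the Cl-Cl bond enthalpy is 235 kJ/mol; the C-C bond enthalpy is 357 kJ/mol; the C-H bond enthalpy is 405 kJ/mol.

ΔH ≈ −147 kJ

Bonds broken (reactants):
  C-C: 1 × 357 = 357
  C-H: 6 × 405 = 2430
  C=C: 1 × 621 = 621
  Cl-Cl: 1 × 235 = 235
  Σ(broken) = 3643 kJ
Bonds formed (products):
  C-C: 2 × 357 = 714
  C-Cl: 2 × 323 = 646
  C-H: 6 × 405 = 2430
  Σ(formed) = 3790 kJ
ΔH = Σ(broken) − Σ(formed) = 3643 − 3790 = −147 kJ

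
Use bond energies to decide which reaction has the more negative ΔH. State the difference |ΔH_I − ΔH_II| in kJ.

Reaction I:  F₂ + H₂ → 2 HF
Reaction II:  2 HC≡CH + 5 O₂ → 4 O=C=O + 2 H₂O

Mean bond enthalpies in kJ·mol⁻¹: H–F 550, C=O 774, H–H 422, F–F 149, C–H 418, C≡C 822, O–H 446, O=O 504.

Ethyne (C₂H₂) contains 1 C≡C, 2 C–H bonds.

Reaction I:
  Bonds broken (reactants):
    F–F: 1 × 149 = 149
    H–H: 1 × 422 = 422
    Σ(broken) = 571 kJ
  Bonds formed (products):
    H–F: 2 × 550 = 1100
    Σ(formed) = 1100 kJ
  ΔH_I = 571 − 1100 = −529 kJ
Reaction II:
  Bonds broken (reactants):
    C≡C: 2 × 822 = 1644
    C–H: 4 × 418 = 1672
    O=O: 5 × 504 = 2520
    Σ(broken) = 5836 kJ
  Bonds formed (products):
    C=O: 8 × 774 = 6192
    O–H: 4 × 446 = 1784
    Σ(formed) = 7976 kJ
  ΔH_II = 5836 − 7976 = −2140 kJ
ΔH_I − ΔH_II = +1611 kJ, so reaction II has the more negative ΔH; |ΔH_I − ΔH_II| = 1611 kJ.

Reaction II, by 1611 kJ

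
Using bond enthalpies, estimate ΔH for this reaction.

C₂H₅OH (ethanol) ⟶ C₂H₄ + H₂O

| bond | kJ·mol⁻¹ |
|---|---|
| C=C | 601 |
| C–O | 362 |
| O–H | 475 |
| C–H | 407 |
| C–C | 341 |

Bonds broken (reactants):
  C–C: 1 × 341 = 341
  C–H: 5 × 407 = 2035
  C–O: 1 × 362 = 362
  O–H: 1 × 475 = 475
  Σ(broken) = 3213 kJ
Bonds formed (products):
  C–H: 4 × 407 = 1628
  C=C: 1 × 601 = 601
  O–H: 2 × 475 = 950
  Σ(formed) = 3179 kJ
ΔH = Σ(broken) − Σ(formed) = 3213 − 3179 = +34 kJ

ΔH ≈ +34 kJ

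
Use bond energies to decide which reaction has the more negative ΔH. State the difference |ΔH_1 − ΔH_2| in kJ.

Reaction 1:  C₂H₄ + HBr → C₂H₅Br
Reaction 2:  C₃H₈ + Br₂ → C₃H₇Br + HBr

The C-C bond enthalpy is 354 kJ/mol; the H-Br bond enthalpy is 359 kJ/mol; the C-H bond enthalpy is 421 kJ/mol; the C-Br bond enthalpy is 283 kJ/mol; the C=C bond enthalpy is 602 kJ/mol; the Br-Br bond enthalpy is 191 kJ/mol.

Reaction 1, by 67 kJ

Reaction 1:
  Bonds broken (reactants):
    C-H: 4 × 421 = 1684
    C=C: 1 × 602 = 602
    H-Br: 1 × 359 = 359
    Σ(broken) = 2645 kJ
  Bonds formed (products):
    C-Br: 1 × 283 = 283
    C-C: 1 × 354 = 354
    C-H: 5 × 421 = 2105
    Σ(formed) = 2742 kJ
  ΔH_1 = 2645 − 2742 = −97 kJ
Reaction 2:
  Bonds broken (reactants):
    Br-Br: 1 × 191 = 191
    C-C: 2 × 354 = 708
    C-H: 8 × 421 = 3368
    Σ(broken) = 4267 kJ
  Bonds formed (products):
    C-Br: 1 × 283 = 283
    C-C: 2 × 354 = 708
    C-H: 7 × 421 = 2947
    H-Br: 1 × 359 = 359
    Σ(formed) = 4297 kJ
  ΔH_2 = 4267 − 4297 = −30 kJ
ΔH_1 − ΔH_2 = −67 kJ, so reaction 1 has the more negative ΔH; |ΔH_1 − ΔH_2| = 67 kJ.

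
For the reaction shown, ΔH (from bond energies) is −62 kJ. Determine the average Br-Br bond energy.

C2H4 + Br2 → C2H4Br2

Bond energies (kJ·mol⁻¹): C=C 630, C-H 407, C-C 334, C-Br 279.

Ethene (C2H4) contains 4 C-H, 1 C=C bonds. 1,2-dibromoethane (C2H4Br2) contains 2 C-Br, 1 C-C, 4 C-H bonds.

Let D be the Br-Br bond energy.
Σ(broken) = 1×D + 4×407 + 1×630 = 2258 + D
Σ(formed) = 2×279 + 1×334 + 4×407 = 2520
ΔH = Σ(broken) − Σ(formed) = (2258 + D) − (2520) = −262 + D
Setting this equal to −62 kJ gives D = 200 kJ/mol.

D(Br-Br) ≈ 200 kJ/mol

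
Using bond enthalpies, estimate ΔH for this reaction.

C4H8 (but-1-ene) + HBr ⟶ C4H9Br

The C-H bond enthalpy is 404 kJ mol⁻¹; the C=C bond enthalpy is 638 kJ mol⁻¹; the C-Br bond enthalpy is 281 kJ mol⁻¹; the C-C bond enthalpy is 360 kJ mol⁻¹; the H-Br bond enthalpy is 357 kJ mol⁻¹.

Bonds broken (reactants):
  C-C: 2 × 360 = 720
  C-H: 8 × 404 = 3232
  C=C: 1 × 638 = 638
  H-Br: 1 × 357 = 357
  Σ(broken) = 4947 kJ
Bonds formed (products):
  C-Br: 1 × 281 = 281
  C-C: 3 × 360 = 1080
  C-H: 9 × 404 = 3636
  Σ(formed) = 4997 kJ
ΔH = Σ(broken) − Σ(formed) = 4947 − 4997 = −50 kJ

ΔH ≈ −50 kJ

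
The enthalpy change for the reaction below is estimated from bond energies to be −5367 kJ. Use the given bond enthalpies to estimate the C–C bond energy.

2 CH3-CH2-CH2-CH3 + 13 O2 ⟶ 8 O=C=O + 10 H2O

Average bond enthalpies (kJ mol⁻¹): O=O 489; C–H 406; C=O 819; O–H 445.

D(C–C) ≈ 360 kJ/mol

Let D be the C–C bond energy.
Σ(broken) = 6×D + 20×406 + 13×489 = 14477 + 6D
Σ(formed) = 16×819 + 20×445 = 22004
ΔH = Σ(broken) − Σ(formed) = (14477 + 6D) − (22004) = −7527 + 6D
Setting this equal to −5367 kJ gives 6D = 2160, so D = 360 kJ/mol.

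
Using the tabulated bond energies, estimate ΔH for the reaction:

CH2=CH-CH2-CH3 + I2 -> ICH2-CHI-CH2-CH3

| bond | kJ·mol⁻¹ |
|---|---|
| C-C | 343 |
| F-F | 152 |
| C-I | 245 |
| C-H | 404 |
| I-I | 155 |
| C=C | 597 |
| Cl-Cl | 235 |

Bonds broken (reactants):
  C-C: 2 × 343 = 686
  C-H: 8 × 404 = 3232
  C=C: 1 × 597 = 597
  I-I: 1 × 155 = 155
  Σ(broken) = 4670 kJ
Bonds formed (products):
  C-C: 3 × 343 = 1029
  C-H: 8 × 404 = 3232
  C-I: 2 × 245 = 490
  Σ(formed) = 4751 kJ
ΔH = Σ(broken) − Σ(formed) = 4670 − 4751 = −81 kJ

ΔH ≈ −81 kJ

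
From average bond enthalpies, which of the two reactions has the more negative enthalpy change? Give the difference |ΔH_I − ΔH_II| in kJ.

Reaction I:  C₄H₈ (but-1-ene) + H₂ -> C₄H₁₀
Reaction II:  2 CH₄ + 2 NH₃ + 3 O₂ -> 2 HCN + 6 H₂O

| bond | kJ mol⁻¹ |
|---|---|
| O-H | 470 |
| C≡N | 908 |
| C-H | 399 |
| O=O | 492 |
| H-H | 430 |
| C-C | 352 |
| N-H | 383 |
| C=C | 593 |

Reaction II, by 1161 kJ

Reaction I:
  Bonds broken (reactants):
    C-C: 2 × 352 = 704
    C-H: 8 × 399 = 3192
    C=C: 1 × 593 = 593
    H-H: 1 × 430 = 430
    Σ(broken) = 4919 kJ
  Bonds formed (products):
    C-C: 3 × 352 = 1056
    C-H: 10 × 399 = 3990
    Σ(formed) = 5046 kJ
  ΔH_I = 4919 − 5046 = −127 kJ
Reaction II:
  Bonds broken (reactants):
    C-H: 8 × 399 = 3192
    N-H: 6 × 383 = 2298
    O=O: 3 × 492 = 1476
    Σ(broken) = 6966 kJ
  Bonds formed (products):
    C≡N: 2 × 908 = 1816
    C-H: 2 × 399 = 798
    O-H: 12 × 470 = 5640
    Σ(formed) = 8254 kJ
  ΔH_II = 6966 − 8254 = −1288 kJ
ΔH_I − ΔH_II = +1161 kJ, so reaction II has the more negative ΔH; |ΔH_I − ΔH_II| = 1161 kJ.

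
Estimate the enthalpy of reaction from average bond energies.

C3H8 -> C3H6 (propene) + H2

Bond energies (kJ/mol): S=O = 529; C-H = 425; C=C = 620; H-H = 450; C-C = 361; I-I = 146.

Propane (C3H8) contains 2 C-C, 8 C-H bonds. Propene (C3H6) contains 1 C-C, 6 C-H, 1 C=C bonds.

ΔH ≈ +141 kJ

Bonds broken (reactants):
  C-C: 2 × 361 = 722
  C-H: 8 × 425 = 3400
  Σ(broken) = 4122 kJ
Bonds formed (products):
  C-C: 1 × 361 = 361
  C-H: 6 × 425 = 2550
  C=C: 1 × 620 = 620
  H-H: 1 × 450 = 450
  Σ(formed) = 3981 kJ
ΔH = Σ(broken) − Σ(formed) = 4122 − 3981 = +141 kJ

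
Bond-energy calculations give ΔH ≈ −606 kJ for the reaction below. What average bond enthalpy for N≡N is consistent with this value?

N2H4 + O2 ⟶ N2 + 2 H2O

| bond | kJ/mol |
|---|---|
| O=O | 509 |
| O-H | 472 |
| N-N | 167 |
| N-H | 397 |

D(N≡N) ≈ 982 kJ/mol

Let D be the N≡N bond energy.
Σ(broken) = 4×397 + 1×167 + 1×509 = 2264
Σ(formed) = 1×D + 4×472 = 1888 + D
ΔH = Σ(broken) − Σ(formed) = (2264) − (1888 + D) = +376 − D
Setting this equal to −606 kJ gives D = 982 kJ/mol.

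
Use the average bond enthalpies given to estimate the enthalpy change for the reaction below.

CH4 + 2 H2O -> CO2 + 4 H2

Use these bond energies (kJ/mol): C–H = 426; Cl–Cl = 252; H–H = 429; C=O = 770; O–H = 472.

Bonds broken (reactants):
  C–H: 4 × 426 = 1704
  O–H: 4 × 472 = 1888
  Σ(broken) = 3592 kJ
Bonds formed (products):
  C=O: 2 × 770 = 1540
  H–H: 4 × 429 = 1716
  Σ(formed) = 3256 kJ
ΔH = Σ(broken) − Σ(formed) = 3592 − 3256 = +336 kJ

ΔH ≈ +336 kJ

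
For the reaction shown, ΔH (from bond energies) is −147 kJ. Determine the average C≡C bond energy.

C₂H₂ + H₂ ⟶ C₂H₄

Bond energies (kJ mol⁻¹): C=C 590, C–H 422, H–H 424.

Let D be the C≡C bond energy.
Σ(broken) = 1×D + 2×422 + 1×424 = 1268 + D
Σ(formed) = 4×422 + 1×590 = 2278
ΔH = Σ(broken) − Σ(formed) = (1268 + D) − (2278) = −1010 + D
Setting this equal to −147 kJ gives D = 863 kJ/mol.

D(C≡C) ≈ 863 kJ/mol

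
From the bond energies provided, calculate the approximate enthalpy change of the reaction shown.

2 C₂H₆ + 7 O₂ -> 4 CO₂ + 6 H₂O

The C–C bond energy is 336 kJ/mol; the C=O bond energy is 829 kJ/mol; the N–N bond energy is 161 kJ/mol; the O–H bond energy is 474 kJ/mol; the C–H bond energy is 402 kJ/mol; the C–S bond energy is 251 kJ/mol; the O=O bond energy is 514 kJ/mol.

ΔH ≈ −3226 kJ

Bonds broken (reactants):
  C–C: 2 × 336 = 672
  C–H: 12 × 402 = 4824
  O=O: 7 × 514 = 3598
  Σ(broken) = 9094 kJ
Bonds formed (products):
  C=O: 8 × 829 = 6632
  O–H: 12 × 474 = 5688
  Σ(formed) = 12320 kJ
ΔH = Σ(broken) − Σ(formed) = 9094 − 12320 = −3226 kJ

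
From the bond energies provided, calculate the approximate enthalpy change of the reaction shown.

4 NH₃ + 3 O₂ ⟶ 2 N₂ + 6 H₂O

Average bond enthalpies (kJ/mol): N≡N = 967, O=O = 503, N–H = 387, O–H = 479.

ΔH ≈ −1529 kJ

Bonds broken (reactants):
  N–H: 12 × 387 = 4644
  O=O: 3 × 503 = 1509
  Σ(broken) = 6153 kJ
Bonds formed (products):
  N≡N: 2 × 967 = 1934
  O–H: 12 × 479 = 5748
  Σ(formed) = 7682 kJ
ΔH = Σ(broken) − Σ(formed) = 6153 − 7682 = −1529 kJ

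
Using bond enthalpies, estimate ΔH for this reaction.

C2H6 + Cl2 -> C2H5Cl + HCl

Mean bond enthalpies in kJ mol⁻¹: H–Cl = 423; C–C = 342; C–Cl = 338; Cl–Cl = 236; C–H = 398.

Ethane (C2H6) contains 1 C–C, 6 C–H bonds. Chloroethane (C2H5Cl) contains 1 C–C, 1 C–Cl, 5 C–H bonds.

ΔH ≈ −127 kJ

Bonds broken (reactants):
  C–C: 1 × 342 = 342
  C–H: 6 × 398 = 2388
  Cl–Cl: 1 × 236 = 236
  Σ(broken) = 2966 kJ
Bonds formed (products):
  C–C: 1 × 342 = 342
  C–Cl: 1 × 338 = 338
  C–H: 5 × 398 = 1990
  H–Cl: 1 × 423 = 423
  Σ(formed) = 3093 kJ
ΔH = Σ(broken) − Σ(formed) = 2966 − 3093 = −127 kJ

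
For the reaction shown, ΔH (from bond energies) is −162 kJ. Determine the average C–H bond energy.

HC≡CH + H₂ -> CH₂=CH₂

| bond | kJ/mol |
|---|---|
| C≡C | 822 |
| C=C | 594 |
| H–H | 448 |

D(C–H) ≈ 419 kJ/mol

Let D be the C–H bond energy.
Σ(broken) = 1×822 + 2×D + 1×448 = 1270 + 2D
Σ(formed) = 4×D + 1×594 = 594 + 4D
ΔH = Σ(broken) − Σ(formed) = (1270 + 2D) − (594 + 4D) = +676 − 2D
Setting this equal to −162 kJ gives 2D = 838, so D = 419 kJ/mol.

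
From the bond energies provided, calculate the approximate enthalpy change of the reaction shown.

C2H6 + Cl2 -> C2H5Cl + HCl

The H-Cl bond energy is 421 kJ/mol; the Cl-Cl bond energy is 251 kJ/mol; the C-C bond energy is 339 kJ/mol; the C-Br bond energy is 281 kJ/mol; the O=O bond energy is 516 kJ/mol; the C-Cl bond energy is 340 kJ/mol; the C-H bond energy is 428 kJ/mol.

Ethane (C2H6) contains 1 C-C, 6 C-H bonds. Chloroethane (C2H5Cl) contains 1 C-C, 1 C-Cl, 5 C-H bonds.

ΔH ≈ −82 kJ

Bonds broken (reactants):
  C-C: 1 × 339 = 339
  C-H: 6 × 428 = 2568
  Cl-Cl: 1 × 251 = 251
  Σ(broken) = 3158 kJ
Bonds formed (products):
  C-C: 1 × 339 = 339
  C-Cl: 1 × 340 = 340
  C-H: 5 × 428 = 2140
  H-Cl: 1 × 421 = 421
  Σ(formed) = 3240 kJ
ΔH = Σ(broken) − Σ(formed) = 3158 − 3240 = −82 kJ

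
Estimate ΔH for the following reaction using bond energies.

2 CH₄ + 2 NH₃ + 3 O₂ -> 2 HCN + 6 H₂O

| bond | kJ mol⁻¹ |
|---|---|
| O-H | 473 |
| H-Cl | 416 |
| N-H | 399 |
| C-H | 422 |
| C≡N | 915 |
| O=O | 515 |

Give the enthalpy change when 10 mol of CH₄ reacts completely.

Bonds broken (reactants):
  C-H: 8 × 422 = 3376
  N-H: 6 × 399 = 2394
  O=O: 3 × 515 = 1545
  Σ(broken) = 7315 kJ
Bonds formed (products):
  C≡N: 2 × 915 = 1830
  C-H: 2 × 422 = 844
  O-H: 12 × 473 = 5676
  Σ(formed) = 8350 kJ
ΔH = Σ(broken) − Σ(formed) = 7315 − 8350 = −1035 kJ
For 5× the reaction as written: 5 × (−1035) = −5175 kJ

ΔH = −5175 kJ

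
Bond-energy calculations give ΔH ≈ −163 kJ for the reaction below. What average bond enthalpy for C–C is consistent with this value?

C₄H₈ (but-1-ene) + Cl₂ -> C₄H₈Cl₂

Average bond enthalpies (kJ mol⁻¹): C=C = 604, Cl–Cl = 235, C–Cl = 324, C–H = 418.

Let D be the C–C bond energy.
Σ(broken) = 2×D + 8×418 + 1×604 + 1×235 = 4183 + 2D
Σ(formed) = 3×D + 2×324 + 8×418 = 3992 + 3D
ΔH = Σ(broken) − Σ(formed) = (4183 + 2D) − (3992 + 3D) = +191 − D
Setting this equal to −163 kJ gives D = 354 kJ/mol.

D(C–C) ≈ 354 kJ/mol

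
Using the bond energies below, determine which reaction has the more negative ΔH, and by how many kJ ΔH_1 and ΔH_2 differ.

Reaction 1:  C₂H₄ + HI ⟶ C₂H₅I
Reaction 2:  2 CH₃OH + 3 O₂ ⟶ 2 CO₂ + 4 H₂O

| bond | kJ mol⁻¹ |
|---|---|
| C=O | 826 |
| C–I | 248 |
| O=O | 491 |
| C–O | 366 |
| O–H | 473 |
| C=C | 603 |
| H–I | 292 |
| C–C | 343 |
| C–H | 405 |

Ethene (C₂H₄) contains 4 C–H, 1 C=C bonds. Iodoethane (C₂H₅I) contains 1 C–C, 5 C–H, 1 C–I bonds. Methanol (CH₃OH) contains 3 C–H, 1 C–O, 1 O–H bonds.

Reaction 2, by 1406 kJ

Reaction 1:
  Bonds broken (reactants):
    C–H: 4 × 405 = 1620
    C=C: 1 × 603 = 603
    H–I: 1 × 292 = 292
    Σ(broken) = 2515 kJ
  Bonds formed (products):
    C–C: 1 × 343 = 343
    C–H: 5 × 405 = 2025
    C–I: 1 × 248 = 248
    Σ(formed) = 2616 kJ
  ΔH_1 = 2515 − 2616 = −101 kJ
Reaction 2:
  Bonds broken (reactants):
    C–H: 6 × 405 = 2430
    C–O: 2 × 366 = 732
    O–H: 2 × 473 = 946
    O=O: 3 × 491 = 1473
    Σ(broken) = 5581 kJ
  Bonds formed (products):
    C=O: 4 × 826 = 3304
    O–H: 8 × 473 = 3784
    Σ(formed) = 7088 kJ
  ΔH_2 = 5581 − 7088 = −1507 kJ
ΔH_1 − ΔH_2 = +1406 kJ, so reaction 2 has the more negative ΔH; |ΔH_1 − ΔH_2| = 1406 kJ.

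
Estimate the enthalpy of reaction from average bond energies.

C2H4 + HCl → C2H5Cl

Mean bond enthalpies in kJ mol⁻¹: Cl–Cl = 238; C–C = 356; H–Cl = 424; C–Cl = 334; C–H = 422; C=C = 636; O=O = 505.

Bonds broken (reactants):
  C–H: 4 × 422 = 1688
  C=C: 1 × 636 = 636
  H–Cl: 1 × 424 = 424
  Σ(broken) = 2748 kJ
Bonds formed (products):
  C–C: 1 × 356 = 356
  C–Cl: 1 × 334 = 334
  C–H: 5 × 422 = 2110
  Σ(formed) = 2800 kJ
ΔH = Σ(broken) − Σ(formed) = 2748 − 2800 = −52 kJ

ΔH ≈ −52 kJ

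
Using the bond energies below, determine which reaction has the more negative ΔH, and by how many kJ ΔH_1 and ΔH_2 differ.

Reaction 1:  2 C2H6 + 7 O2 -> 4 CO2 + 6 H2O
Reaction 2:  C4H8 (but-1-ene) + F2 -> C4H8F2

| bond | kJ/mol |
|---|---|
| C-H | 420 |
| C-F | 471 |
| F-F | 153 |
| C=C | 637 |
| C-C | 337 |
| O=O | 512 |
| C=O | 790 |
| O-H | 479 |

Reaction 1, by 2281 kJ

Reaction 1:
  Bonds broken (reactants):
    C-C: 2 × 337 = 674
    C-H: 12 × 420 = 5040
    O=O: 7 × 512 = 3584
    Σ(broken) = 9298 kJ
  Bonds formed (products):
    C=O: 8 × 790 = 6320
    O-H: 12 × 479 = 5748
    Σ(formed) = 12068 kJ
  ΔH_1 = 9298 − 12068 = −2770 kJ
Reaction 2:
  Bonds broken (reactants):
    C-C: 2 × 337 = 674
    C-H: 8 × 420 = 3360
    C=C: 1 × 637 = 637
    F-F: 1 × 153 = 153
    Σ(broken) = 4824 kJ
  Bonds formed (products):
    C-C: 3 × 337 = 1011
    C-F: 2 × 471 = 942
    C-H: 8 × 420 = 3360
    Σ(formed) = 5313 kJ
  ΔH_2 = 4824 − 5313 = −489 kJ
ΔH_1 − ΔH_2 = −2281 kJ, so reaction 1 has the more negative ΔH; |ΔH_1 − ΔH_2| = 2281 kJ.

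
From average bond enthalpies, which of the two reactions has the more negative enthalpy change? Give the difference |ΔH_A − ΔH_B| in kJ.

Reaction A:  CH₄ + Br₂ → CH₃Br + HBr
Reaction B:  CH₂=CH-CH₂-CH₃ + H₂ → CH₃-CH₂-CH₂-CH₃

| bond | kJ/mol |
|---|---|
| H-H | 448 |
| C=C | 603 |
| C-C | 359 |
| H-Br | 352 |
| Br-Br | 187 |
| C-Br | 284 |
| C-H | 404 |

Reaction B, by 71 kJ

Reaction A:
  Bonds broken (reactants):
    Br-Br: 1 × 187 = 187
    C-H: 4 × 404 = 1616
    Σ(broken) = 1803 kJ
  Bonds formed (products):
    C-Br: 1 × 284 = 284
    C-H: 3 × 404 = 1212
    H-Br: 1 × 352 = 352
    Σ(formed) = 1848 kJ
  ΔH_A = 1803 − 1848 = −45 kJ
Reaction B:
  Bonds broken (reactants):
    C-C: 2 × 359 = 718
    C-H: 8 × 404 = 3232
    C=C: 1 × 603 = 603
    H-H: 1 × 448 = 448
    Σ(broken) = 5001 kJ
  Bonds formed (products):
    C-C: 3 × 359 = 1077
    C-H: 10 × 404 = 4040
    Σ(formed) = 5117 kJ
  ΔH_B = 5001 − 5117 = −116 kJ
ΔH_A − ΔH_B = +71 kJ, so reaction B has the more negative ΔH; |ΔH_A − ΔH_B| = 71 kJ.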